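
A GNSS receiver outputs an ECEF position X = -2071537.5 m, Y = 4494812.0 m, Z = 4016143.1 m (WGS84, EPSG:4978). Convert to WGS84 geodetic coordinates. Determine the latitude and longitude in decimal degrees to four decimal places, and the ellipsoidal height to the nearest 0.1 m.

lat 39.2467°, lon 114.7437°, h 4076.0 m

λ = atan2(Y, X) = 114.74370024°; p = √(X²+Y²) = 4949202.2 m.
Bowring's method on WGS84 (a = 6378137 m, b = 6356752.314 m) gives φ = 39.24670004°, h = 4075.952 m.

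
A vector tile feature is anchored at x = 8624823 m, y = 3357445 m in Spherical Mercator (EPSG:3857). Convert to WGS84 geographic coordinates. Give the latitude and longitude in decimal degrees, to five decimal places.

R = 6378137 m. λ = x/R = 77.47810324°.
φ = 2·arctan(exp(y/R)) − 90° = 2·arctan(1.69283) − 90° = 28.85689852°.

lat 28.85690°, lon 77.47810°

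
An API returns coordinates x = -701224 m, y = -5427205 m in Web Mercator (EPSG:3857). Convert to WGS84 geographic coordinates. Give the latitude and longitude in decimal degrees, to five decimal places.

R = 6378137 m. λ = x/R = -6.29920237°.
φ = 2·arctan(exp(y/R)) − 90° = 2·arctan(0.42703) − 90° = -43.75239920°.

lat -43.75240°, lon -6.29920°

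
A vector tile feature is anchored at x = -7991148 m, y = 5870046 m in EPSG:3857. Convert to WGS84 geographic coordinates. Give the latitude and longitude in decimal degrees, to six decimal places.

R = 6378137 m. λ = x/R = -71.78570386°.
φ = 2·arctan(exp(y/R)) − 90° = 2·arctan(2.51014) − 90° = 46.55689742°.

lat 46.556897°, lon -71.785704°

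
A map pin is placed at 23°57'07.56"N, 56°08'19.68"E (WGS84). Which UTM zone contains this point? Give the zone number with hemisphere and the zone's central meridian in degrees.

Zone 40N, central meridian 57°

UTM zone = ⌊(λ + 180)/6⌋ + 1; 56.1388° ∈ [54°, 60°) → zone 40.
Hemisphere: N (φ ≥ 0).
Central meridian λ₀ = 6×40 − 183 = 57°.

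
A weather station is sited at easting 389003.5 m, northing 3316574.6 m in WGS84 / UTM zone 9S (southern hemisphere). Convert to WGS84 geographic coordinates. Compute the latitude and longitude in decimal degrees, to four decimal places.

lat -60.2723°, lon -131.0067°

Zone 9S: λ₀ = -129°, k₀ = 0.9996, false easting 500000 m, false northing 10000000 m.
Meridian distance M = (N − FN)/k₀ = -6686099.8 m.
Inverse transverse Mercator on WGS84 gives φ = -60.27229964°, λ = -131.00670071°.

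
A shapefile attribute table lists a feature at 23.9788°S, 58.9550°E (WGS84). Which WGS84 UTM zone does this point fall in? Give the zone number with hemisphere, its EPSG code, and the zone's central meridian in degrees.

UTM zone = ⌊(λ + 180)/6⌋ + 1; 58.9550° ∈ [54°, 60°) → zone 40.
Hemisphere: S (φ < 0).
Central meridian λ₀ = 6×40 − 183 = 57°.
EPSG code: 32740.

Zone 40S (EPSG:32740), central meridian 57°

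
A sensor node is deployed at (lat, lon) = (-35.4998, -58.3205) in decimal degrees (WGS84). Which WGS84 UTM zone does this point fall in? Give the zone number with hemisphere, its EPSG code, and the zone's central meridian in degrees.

Zone 21S (EPSG:32721), central meridian -57°

UTM zone = ⌊(λ + 180)/6⌋ + 1; -58.3205° ∈ [-60°, -54°) → zone 21.
Hemisphere: S (φ < 0).
Central meridian λ₀ = 6×21 − 183 = -57°.
EPSG code: 32721.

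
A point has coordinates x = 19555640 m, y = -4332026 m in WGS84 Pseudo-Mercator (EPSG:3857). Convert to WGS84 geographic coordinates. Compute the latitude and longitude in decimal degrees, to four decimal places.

lat -36.2279°, lon 175.6713°

R = 6378137 m. λ = x/R = 175.67130303°.
φ = 2·arctan(exp(y/R)) − 90° = 2·arctan(0.50702) − 90° = -36.22790331°.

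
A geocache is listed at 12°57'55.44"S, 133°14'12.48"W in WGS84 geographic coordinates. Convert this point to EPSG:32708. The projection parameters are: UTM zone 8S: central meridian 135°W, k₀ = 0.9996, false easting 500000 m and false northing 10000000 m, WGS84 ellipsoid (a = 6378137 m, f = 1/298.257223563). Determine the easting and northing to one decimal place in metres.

E 691257.6 m, N 8566030.1 m

Zone 8 central meridian λ₀ = 6×8 − 183 = -135°; Δλ = +1.7632°.
Transverse Mercator on WGS84 with k₀ = 0.9996 gives E = 691257.596 m, N = 8566030.138 m.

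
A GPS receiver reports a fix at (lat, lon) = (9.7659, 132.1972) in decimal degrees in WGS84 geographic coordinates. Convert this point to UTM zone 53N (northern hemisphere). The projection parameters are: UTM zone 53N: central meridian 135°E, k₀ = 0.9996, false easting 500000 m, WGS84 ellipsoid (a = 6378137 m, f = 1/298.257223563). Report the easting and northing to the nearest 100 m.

E 192500 m, N 1080800 m

Zone 53 central meridian λ₀ = 6×53 − 183 = 135°; Δλ = -2.8028°.
Transverse Mercator on WGS84 with k₀ = 0.9996 gives E = 192492.011 m, N = 1080806.306 m.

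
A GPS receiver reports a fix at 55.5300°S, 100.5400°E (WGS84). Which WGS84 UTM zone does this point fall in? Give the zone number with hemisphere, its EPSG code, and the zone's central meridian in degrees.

Zone 47S (EPSG:32747), central meridian 99°

UTM zone = ⌊(λ + 180)/6⌋ + 1; 100.5400° ∈ [96°, 102°) → zone 47.
Hemisphere: S (φ < 0).
Central meridian λ₀ = 6×47 − 183 = 99°.
EPSG code: 32747.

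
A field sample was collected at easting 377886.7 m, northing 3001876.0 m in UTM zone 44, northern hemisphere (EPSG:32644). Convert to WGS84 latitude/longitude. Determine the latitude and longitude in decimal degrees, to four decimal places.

lat 27.1340°, lon 79.7678°

Zone 44N: λ₀ = 81°, k₀ = 0.9996, false easting 500000 m.
Meridian distance M = (N − FN)/k₀ = 3003077.2 m.
Inverse transverse Mercator on WGS84 gives φ = 27.13399966°, λ = 79.76779951°.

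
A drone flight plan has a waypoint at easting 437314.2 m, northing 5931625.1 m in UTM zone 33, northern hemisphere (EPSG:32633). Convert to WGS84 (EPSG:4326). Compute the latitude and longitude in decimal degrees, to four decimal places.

Zone 33N: λ₀ = 15°, k₀ = 0.9996, false easting 500000 m.
Meridian distance M = (N − FN)/k₀ = 5933998.7 m.
Inverse transverse Mercator on WGS84 gives φ = 53.52980015°, λ = 14.05430039°.

lat 53.5298°, lon 14.0543°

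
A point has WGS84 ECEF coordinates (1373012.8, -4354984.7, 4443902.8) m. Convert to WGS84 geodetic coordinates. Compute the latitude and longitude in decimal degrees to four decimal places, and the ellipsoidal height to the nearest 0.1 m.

λ = atan2(Y, X) = -72.50129961°; p = √(X²+Y²) = 4566295.6 m.
Bowring's method on WGS84 (a = 6378137 m, b = 6356752.314 m) gives φ = 44.41400018°, h = 4051.997 m.

lat 44.4140°, lon -72.5013°, h 4052.0 m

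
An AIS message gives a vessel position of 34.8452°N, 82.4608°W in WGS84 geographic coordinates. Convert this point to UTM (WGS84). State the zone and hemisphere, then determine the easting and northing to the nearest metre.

Zone 17N: E 366444 m, N 3856849 m

Longitude -82.4608° lies in the 6° band [-84°, -78°), giving zone 17; latitude is north of the equator, so 17N.
Zone 17 central meridian λ₀ = 6×17 − 183 = -81°; Δλ = -1.4608°.
Transverse Mercator on WGS84 with k₀ = 0.9996 gives E = 366443.963 m, N = 3856849.452 m.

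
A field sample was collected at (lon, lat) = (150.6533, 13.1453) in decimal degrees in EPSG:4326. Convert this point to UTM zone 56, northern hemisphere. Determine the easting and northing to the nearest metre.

E 245605 m, N 1454389 m

Zone 56 central meridian λ₀ = 6×56 − 183 = 153°; Δλ = -2.3467°.
Transverse Mercator on WGS84 with k₀ = 0.9996 gives E = 245605.308 m, N = 1454389.277 m.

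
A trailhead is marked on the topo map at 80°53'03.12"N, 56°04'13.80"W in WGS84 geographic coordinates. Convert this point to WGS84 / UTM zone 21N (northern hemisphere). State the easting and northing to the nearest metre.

E 516440 m, N 8980410 m

Zone 21 central meridian λ₀ = 6×21 − 183 = -57°; Δλ = +0.9295°.
Transverse Mercator on WGS84 with k₀ = 0.9996 gives E = 516439.514 m, N = 8980410.268 m.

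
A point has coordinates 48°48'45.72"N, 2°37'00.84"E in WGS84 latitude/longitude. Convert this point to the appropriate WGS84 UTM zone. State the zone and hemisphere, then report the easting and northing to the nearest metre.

Zone 31N: E 471874 m, N 5406706 m

Longitude 2.6169° lies in the 6° band [0°, 6°), giving zone 31; latitude is north of the equator, so 31N.
Zone 31 central meridian λ₀ = 6×31 − 183 = 3°; Δλ = -0.3831°.
Transverse Mercator on WGS84 with k₀ = 0.9996 gives E = 471874.208 m, N = 5406705.632 m.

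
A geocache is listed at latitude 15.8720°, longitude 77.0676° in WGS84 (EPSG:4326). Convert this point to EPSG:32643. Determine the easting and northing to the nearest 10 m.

E 721400 m, N 1755870 m

Zone 43 central meridian λ₀ = 6×43 − 183 = 75°; Δλ = +2.0676°.
Transverse Mercator on WGS84 with k₀ = 0.9996 gives E = 721397.200 m, N = 1755869.668 m.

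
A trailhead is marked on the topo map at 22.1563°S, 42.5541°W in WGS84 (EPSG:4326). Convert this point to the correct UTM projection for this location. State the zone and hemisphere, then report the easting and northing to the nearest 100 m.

Zone 23S: E 752200 m, N 7547800 m

Longitude -42.5541° lies in the 6° band [-48°, -42°), giving zone 23; latitude is south of the equator, so 23S.
Zone 23 central meridian λ₀ = 6×23 − 183 = -45°; Δλ = +2.4459°.
Transverse Mercator on WGS84 with k₀ = 0.9996 gives E = 752245.468 m, N = 7547841.297 m.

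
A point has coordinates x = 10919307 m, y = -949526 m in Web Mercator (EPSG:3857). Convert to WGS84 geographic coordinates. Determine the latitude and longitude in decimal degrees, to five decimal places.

lat -8.49840°, lon 98.08980°

R = 6378137 m. λ = x/R = 98.08980370°.
φ = 2·arctan(exp(y/R)) − 90° = 2·arctan(0.86168) − 90° = -8.49840340°.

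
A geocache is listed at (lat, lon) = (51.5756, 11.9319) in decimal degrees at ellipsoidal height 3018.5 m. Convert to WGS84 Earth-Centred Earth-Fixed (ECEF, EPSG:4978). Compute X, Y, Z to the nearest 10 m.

X 3888080 m, Y 821610 m, Z 4975960 m

WGS84: a = 6378137 m, e² = 0.006694380; N(φ) = a/√(1−e²sin²φ) = 6391280.595 m.
X = (N+h)·cosφ·cosλ = 3888077.583 m; Y = (N+h)·cosφ·sinλ = 821607.582 m; Z = (N(1−e²)+h)·sinφ = 4975958.955 m.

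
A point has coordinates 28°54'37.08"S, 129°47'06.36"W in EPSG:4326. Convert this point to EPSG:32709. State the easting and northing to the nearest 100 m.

Zone 9 central meridian λ₀ = 6×9 − 183 = -129°; Δλ = -0.7851°.
Transverse Mercator on WGS84 with k₀ = 0.9996 gives E = 423464.102 m, N = 6801698.798 m.

E 423500 m, N 6801700 m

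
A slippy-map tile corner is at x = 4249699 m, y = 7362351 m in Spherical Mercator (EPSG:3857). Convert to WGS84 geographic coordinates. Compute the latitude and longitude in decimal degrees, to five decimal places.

R = 6378137 m. λ = x/R = 38.17569565°.
φ = 2·arctan(exp(y/R)) − 90° = 2·arctan(3.17184) − 90° = 55.00249831°.

lat 55.00250°, lon 38.17570°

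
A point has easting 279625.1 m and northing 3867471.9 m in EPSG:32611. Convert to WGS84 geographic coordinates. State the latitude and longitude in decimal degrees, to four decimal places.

lat 34.9258°, lon -119.4126°

Zone 11N: λ₀ = -117°, k₀ = 0.9996, false easting 500000 m.
Meridian distance M = (N − FN)/k₀ = 3869019.5 m.
Inverse transverse Mercator on WGS84 gives φ = 34.92580023°, λ = -119.41259990°.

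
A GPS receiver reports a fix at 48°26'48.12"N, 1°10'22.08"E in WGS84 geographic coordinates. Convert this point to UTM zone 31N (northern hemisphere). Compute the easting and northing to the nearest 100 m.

E 364900 m, N 5367600 m

Zone 31 central meridian λ₀ = 6×31 − 183 = 3°; Δλ = -1.8272°.
Transverse Mercator on WGS84 with k₀ = 0.9996 gives E = 364882.630 m, N = 5367563.561 m.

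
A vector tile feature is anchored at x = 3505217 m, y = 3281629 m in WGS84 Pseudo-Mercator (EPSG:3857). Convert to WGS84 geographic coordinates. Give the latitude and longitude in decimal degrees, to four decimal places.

R = 6378137 m. λ = x/R = 31.48790005°.
φ = 2·arctan(exp(y/R)) − 90° = 2·arctan(1.67282) − 90° = 28.25869789°.

lat 28.2587°, lon 31.4879°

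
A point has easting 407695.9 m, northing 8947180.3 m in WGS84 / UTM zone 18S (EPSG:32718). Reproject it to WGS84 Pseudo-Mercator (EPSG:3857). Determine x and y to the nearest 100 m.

Unproject from UTM 18S (λ₀ = -75°) → φ = -9.52330011°, λ = -75.84099961°.
Web Mercator (R = 6378137 m): x = -8442581.458 m, y = -1065044.224 m.

x -8442600 m, y -1065000 m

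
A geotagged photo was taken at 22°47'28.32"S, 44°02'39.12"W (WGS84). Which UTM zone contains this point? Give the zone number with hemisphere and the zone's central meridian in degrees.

UTM zone = ⌊(λ + 180)/6⌋ + 1; -44.0442° ∈ [-48°, -42°) → zone 23.
Hemisphere: S (φ < 0).
Central meridian λ₀ = 6×23 − 183 = -45°.

Zone 23S, central meridian -45°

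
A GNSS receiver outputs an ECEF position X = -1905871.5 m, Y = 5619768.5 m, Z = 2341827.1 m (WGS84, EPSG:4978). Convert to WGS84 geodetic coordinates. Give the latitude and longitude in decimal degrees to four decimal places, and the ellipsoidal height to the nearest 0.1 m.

λ = atan2(Y, X) = 108.73369964°; p = √(X²+Y²) = 5934150.7 m.
Bowring's method on WGS84 (a = 6378137 m, b = 6356752.314 m) gives φ = 21.66760042°, h = 4278.987 m.

lat 21.6676°, lon 108.7337°, h 4279.0 m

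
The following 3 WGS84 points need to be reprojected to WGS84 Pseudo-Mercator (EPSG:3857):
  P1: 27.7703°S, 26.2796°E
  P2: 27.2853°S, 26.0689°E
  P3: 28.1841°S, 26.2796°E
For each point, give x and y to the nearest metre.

Web Mercator: x = R·λ, y = R·ln tan(π/4+φ/2), R = 6378137 m.
P1 (-27.7703°, 26.2796°) → (2925431.690, -3220044.620) m.
P2 (-27.2853°, 26.0689°) → (2901976.674, -3159161.656) m.
P3 (-28.1841°, 26.2796°) → (2925431.690, -3272204.478) m.

P1: x 2925432 m, y -3220045 m; P2: x 2901977 m, y -3159162 m; P3: x 2925432 m, y -3272204 m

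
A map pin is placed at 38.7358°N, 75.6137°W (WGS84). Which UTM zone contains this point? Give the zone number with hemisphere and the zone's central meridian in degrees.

UTM zone = ⌊(λ + 180)/6⌋ + 1; -75.6137° ∈ [-78°, -72°) → zone 18.
Hemisphere: N (φ ≥ 0).
Central meridian λ₀ = 6×18 − 183 = -75°.

Zone 18N, central meridian -75°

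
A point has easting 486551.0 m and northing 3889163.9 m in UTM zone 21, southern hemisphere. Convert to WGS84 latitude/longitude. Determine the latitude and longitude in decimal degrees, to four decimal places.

lat -55.1440°, lon -57.2110°

Zone 21S: λ₀ = -57°, k₀ = 0.9996, false easting 500000 m, false northing 10000000 m.
Meridian distance M = (N − FN)/k₀ = -6113281.4 m.
Inverse transverse Mercator on WGS84 gives φ = -55.14399992°, λ = -57.21100051°.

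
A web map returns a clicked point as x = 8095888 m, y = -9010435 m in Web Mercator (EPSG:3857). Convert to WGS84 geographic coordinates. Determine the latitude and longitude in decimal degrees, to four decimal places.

lat -62.6314°, lon 72.7266°

R = 6378137 m. λ = x/R = 72.72659929°.
φ = 2·arctan(exp(y/R)) − 90° = 2·arctan(0.24348) − 90° = -62.63140179°.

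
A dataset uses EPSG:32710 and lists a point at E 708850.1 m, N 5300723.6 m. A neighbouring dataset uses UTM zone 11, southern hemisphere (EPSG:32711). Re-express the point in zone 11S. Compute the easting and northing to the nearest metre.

E 215185 m, N 5298038 m

UTM 10S → geographic: φ = -42.41770012°, λ = -120.46159981°.
UTM 11S (λ₀ = -117°) forward: E = 215185.172 m, N = 5298038.119 m.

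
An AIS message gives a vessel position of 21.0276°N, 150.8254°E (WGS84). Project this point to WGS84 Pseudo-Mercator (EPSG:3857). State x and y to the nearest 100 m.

x 16789800 m, y 2395200 m

Web Mercator is spherical with R = a = 6378137 m.
x = R·λ = 6378137 × 2.632399826 = 16789806.727 m.
y = R·ln tan(π/4 + φ/2) = 6378137 × 0.375528136 = 2395169.897 m.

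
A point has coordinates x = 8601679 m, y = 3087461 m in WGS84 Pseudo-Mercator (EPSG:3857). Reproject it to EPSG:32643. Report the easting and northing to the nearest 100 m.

E 725800 m, N 2956500 m

Web Mercator inverse (R = 6378137 m) → φ = 26.71139975°, λ = 77.27019715°.
UTM 43N forward: E = 725845.640 m, N = 2956482.626 m.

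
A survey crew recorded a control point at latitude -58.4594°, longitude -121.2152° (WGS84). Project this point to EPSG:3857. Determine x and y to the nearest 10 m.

x -13493610 m, y -8064450 m

Web Mercator is spherical with R = a = 6378137 m.
x = R·λ = 6378137 × -2.115604343 = -13493614.340 m.
y = R·ln tan(π/4 + φ/2) = 6378137 × -1.264389380 = -8064448.687 m.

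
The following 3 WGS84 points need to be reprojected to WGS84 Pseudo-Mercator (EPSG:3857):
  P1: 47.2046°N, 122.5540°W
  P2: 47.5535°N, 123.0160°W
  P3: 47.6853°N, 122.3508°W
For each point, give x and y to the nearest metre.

Web Mercator: x = R·λ, y = R·ln tan(π/4+φ/2), R = 6378137 m.
P1 (47.2046°, -122.5540°) → (-13642648.875, 5975534.178) m.
P2 (47.5535°, -123.0160°) → (-13694078.479, 6032892.008) m.
P3 (47.6853°, -122.3508°) → (-13620028.754, 6054658.745) m.

P1: x -13642649 m, y 5975534 m; P2: x -13694078 m, y 6032892 m; P3: x -13620029 m, y 6054659 m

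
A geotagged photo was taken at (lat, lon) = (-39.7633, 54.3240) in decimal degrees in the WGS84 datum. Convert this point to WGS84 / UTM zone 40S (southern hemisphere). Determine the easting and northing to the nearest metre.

E 270775 m, N 5595088 m

Zone 40 central meridian λ₀ = 6×40 − 183 = 57°; Δλ = -2.6760°.
Transverse Mercator on WGS84 with k₀ = 0.9996 gives E = 270775.379 m, N = 5595088.407 m.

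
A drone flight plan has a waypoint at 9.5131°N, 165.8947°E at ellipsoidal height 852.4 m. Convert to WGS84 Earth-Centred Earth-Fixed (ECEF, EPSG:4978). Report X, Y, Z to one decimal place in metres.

X -6102137.5 m, Y 1533351.1 m, Z 1047314.3 m

WGS84: a = 6378137 m, e² = 0.006694380; N(φ) = a/√(1−e²sin²φ) = 6378720.228 m.
X = (N+h)·cosφ·cosλ = -6102137.458 m; Y = (N+h)·cosφ·sinλ = 1533351.077 m; Z = (N(1−e²)+h)·sinφ = 1047314.348 m.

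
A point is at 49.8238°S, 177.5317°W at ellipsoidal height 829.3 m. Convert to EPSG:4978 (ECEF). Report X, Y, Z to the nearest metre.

WGS84: a = 6378137 m, e² = 0.006694380; N(φ) = a/√(1−e²sin²φ) = 6390636.971 m.
X = (N+h)·cosφ·cosλ = -4119567.176 m; Y = (N+h)·cosφ·sinλ = -177580.667 m; Z = (N(1−e²)+h)·sinφ = -4850802.091 m.

X -4119567 m, Y -177581 m, Z -4850802 m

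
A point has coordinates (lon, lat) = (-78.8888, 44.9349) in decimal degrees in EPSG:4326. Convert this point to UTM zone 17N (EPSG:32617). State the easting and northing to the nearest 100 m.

Zone 17 central meridian λ₀ = 6×17 − 183 = -81°; Δλ = +2.1112°.
Transverse Mercator on WGS84 with k₀ = 0.9996 gives E = 666583.312 m, N = 4977886.851 m.

E 666600 m, N 4977900 m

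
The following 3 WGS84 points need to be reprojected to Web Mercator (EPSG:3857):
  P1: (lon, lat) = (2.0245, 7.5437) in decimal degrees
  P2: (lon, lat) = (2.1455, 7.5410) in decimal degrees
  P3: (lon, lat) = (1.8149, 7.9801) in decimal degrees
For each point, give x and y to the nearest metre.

P1: x 225366 m, y 842198 m; P2: x 238836 m, y 841894 m; P3: x 202034 m, y 891227 m

Web Mercator: x = R·λ, y = R·ln tan(π/4+φ/2), R = 6378137 m.
P1 (7.5437°, 2.0245°) → (225366.309, 842197.618) m.
P2 (7.5410°, 2.1455°) → (238835.967, 841894.432) m.
P3 (7.9801°, 1.8149°) → (202033.744, 891226.777) m.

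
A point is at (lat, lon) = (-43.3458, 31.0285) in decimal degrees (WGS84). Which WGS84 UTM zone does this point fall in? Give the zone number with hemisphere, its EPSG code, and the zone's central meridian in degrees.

UTM zone = ⌊(λ + 180)/6⌋ + 1; 31.0285° ∈ [30°, 36°) → zone 36.
Hemisphere: S (φ < 0).
Central meridian λ₀ = 6×36 − 183 = 33°.
EPSG code: 32736.

Zone 36S (EPSG:32736), central meridian 33°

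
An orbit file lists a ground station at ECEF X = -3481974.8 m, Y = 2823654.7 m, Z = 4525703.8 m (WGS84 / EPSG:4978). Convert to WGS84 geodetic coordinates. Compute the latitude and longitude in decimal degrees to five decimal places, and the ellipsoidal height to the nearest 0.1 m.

lat 45.46400°, lon 140.96020°, h 2861.8 m

λ = atan2(Y, X) = 140.96019952°; p = √(X²+Y²) = 4482987.2 m.
Bowring's method on WGS84 (a = 6378137 m, b = 6356752.314 m) gives φ = 45.46399984°, h = 2861.772 m.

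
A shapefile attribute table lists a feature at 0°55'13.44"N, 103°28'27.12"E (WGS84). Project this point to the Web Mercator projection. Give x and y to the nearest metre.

x 11518695 m, y 102463 m

Web Mercator is spherical with R = a = 6378137 m.
x = R·λ = 6378137 × 1.805965481 = 11518695.254 m.
y = R·ln tan(π/4 + φ/2) = 6378137 × 0.016064701 = 102462.866 m.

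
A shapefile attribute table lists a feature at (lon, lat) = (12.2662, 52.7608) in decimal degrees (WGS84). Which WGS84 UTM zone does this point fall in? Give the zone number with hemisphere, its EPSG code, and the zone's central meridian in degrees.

UTM zone = ⌊(λ + 180)/6⌋ + 1; 12.2662° ∈ [12°, 18°) → zone 33.
Hemisphere: N (φ ≥ 0).
Central meridian λ₀ = 6×33 − 183 = 15°.
EPSG code: 32633.

Zone 33N (EPSG:32633), central meridian 15°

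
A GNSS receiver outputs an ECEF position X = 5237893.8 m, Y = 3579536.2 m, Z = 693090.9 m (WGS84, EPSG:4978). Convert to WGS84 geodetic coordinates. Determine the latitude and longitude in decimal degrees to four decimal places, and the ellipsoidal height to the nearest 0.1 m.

lat 6.2764°, lon 34.3484°, h 4043.0 m

λ = atan2(Y, X) = 34.34839977°; p = √(X²+Y²) = 6344179.3 m.
Bowring's method on WGS84 (a = 6378137 m, b = 6356752.314 m) gives φ = 6.27639976°, h = 4042.979 m.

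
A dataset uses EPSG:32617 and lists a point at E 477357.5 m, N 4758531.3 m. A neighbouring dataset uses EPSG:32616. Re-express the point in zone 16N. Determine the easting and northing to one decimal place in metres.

E 966628.4 m, N 4774407.0 m

UTM 17N → geographic: φ = 42.97910001°, λ = -81.27769944°.
UTM 16N (λ₀ = -87°) forward: E = 966628.394 m, N = 4774407.021 m.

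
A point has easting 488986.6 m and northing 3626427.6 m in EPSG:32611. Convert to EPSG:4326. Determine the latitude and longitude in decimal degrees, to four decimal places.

lat 32.7757°, lon -117.1176°

Zone 11N: λ₀ = -117°, k₀ = 0.9996, false easting 500000 m.
Meridian distance M = (N − FN)/k₀ = 3627878.8 m.
Inverse transverse Mercator on WGS84 gives φ = 32.77570009°, λ = -117.11759981°.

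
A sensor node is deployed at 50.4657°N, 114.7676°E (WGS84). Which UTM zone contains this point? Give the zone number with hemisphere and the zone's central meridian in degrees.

Zone 50N, central meridian 117°

UTM zone = ⌊(λ + 180)/6⌋ + 1; 114.7676° ∈ [114°, 120°) → zone 50.
Hemisphere: N (φ ≥ 0).
Central meridian λ₀ = 6×50 − 183 = 117°.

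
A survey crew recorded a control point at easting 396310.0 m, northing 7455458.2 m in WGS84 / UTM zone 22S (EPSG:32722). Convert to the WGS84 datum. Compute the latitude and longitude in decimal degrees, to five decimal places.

lat -23.00600°, lon -52.01180°

Zone 22S: λ₀ = -51°, k₀ = 0.9996, false easting 500000 m, false northing 10000000 m.
Meridian distance M = (N − FN)/k₀ = -2545560.0 m.
Inverse transverse Mercator on WGS84 gives φ = -23.00599994°, λ = -52.01180006°.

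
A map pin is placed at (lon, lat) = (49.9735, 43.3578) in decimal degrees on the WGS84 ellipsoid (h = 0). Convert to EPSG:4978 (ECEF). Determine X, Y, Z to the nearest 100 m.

WGS84: a = 6378137 m, e² = 0.006694380; N(φ) = a/√(1−e²sin²φ) = 6388223.734 m.
X = (N+h)·cosφ·cosλ = 2987235.097 m; Y = (N+h)·cosφ·sinλ = 3556706.067 m; Z = (N(1−e²)+h)·sinφ = 4356488.400 m.

X 2987200 m, Y 3556700 m, Z 4356500 m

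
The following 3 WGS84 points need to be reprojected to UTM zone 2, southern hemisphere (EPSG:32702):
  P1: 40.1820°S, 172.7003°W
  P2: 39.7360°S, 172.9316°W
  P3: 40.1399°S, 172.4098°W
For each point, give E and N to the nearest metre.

UTM zone 2S: λ₀ = -171°, k₀ = 0.9996.
P1 (-40.1820°, -172.7003°) → (355245.360, 5550656.186) m.
P2 (-39.7360°, -172.9316°) → (334480.200, 5599759.605) m.
P3 (-40.1399°, -172.4098°) → (379903.770, 5555762.462) m.

P1: E 355245 m, N 5550656 m; P2: E 334480 m, N 5599760 m; P3: E 379904 m, N 5555762 m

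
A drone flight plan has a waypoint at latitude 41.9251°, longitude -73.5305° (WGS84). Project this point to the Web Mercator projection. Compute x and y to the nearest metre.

Web Mercator is spherical with R = a = 6378137 m.
x = R·λ = 6378137 × -1.283349326 = -8185377.818 m.
y = R·ln tan(π/4 + φ/2) = 6378137 × 0.807409183 = 5149766.382 m.

x -8185378 m, y 5149766 m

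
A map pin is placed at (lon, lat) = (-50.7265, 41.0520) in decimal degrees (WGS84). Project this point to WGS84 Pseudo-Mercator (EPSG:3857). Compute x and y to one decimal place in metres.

x -5646848.1 m, y 5020014.7 m

Web Mercator is spherical with R = a = 6378137 m.
x = R·λ = 6378137 × -0.885344443 = -5646848.1497 m.
y = R·ln tan(π/4 + φ/2) = 6378137 × 0.787065985 = 5020014.680 m.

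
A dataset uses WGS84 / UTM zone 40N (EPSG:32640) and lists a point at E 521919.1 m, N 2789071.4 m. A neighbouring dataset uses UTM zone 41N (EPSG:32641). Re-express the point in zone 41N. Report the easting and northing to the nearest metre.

UTM 40N → geographic: φ = 25.21769959°, λ = 57.21759962°.
UTM 41N (λ₀ = 63°) forward: E = -83102.618 m, N = 2801618.462 m.

E -83103 m, N 2801618 m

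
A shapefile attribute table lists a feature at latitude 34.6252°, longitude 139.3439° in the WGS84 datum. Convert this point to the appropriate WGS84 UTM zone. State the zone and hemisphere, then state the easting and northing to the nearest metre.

Zone 54N: E 348185 m, N 3832727 m

Longitude 139.3439° lies in the 6° band [138°, 144°), giving zone 54; latitude is north of the equator, so 54N.
Zone 54 central meridian λ₀ = 6×54 − 183 = 141°; Δλ = -1.6561°.
Transverse Mercator on WGS84 with k₀ = 0.9996 gives E = 348184.744 m, N = 3832727.339 m.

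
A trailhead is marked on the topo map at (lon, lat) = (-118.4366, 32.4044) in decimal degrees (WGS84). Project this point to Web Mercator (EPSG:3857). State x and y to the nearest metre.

Web Mercator is spherical with R = a = 6378137 m.
x = R·λ = 6378137 × -2.067108625 = -13184302.003 m.
y = R·ln tan(π/4 + φ/2) = 6378137 × 0.598374143 = 3816512.260 m.

x -13184302 m, y 3816512 m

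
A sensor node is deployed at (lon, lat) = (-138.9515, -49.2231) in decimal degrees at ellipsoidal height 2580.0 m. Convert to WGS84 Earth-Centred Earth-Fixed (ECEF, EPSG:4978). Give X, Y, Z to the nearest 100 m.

X -3148900 m, Y -2742000 m, Z -4808800 m

WGS84: a = 6378137 m, e² = 0.006694380; N(φ) = a/√(1−e²sin²φ) = 6390414.644 m.
X = (N+h)·cosφ·cosλ = -3148866.528 m; Y = (N+h)·cosφ·sinλ = -2741951.012 m; Z = (N(1−e²)+h)·sinφ = -4808753.702 m.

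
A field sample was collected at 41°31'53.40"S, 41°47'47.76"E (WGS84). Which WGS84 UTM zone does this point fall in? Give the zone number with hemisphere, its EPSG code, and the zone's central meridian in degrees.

UTM zone = ⌊(λ + 180)/6⌋ + 1; 41.7966° ∈ [36°, 42°) → zone 37.
Hemisphere: S (φ < 0).
Central meridian λ₀ = 6×37 − 183 = 39°.
EPSG code: 32737.

Zone 37S (EPSG:32737), central meridian 39°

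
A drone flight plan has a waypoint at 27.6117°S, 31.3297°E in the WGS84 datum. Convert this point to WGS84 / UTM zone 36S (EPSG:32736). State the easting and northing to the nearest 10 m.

E 335170 m, N 6944700 m

Zone 36 central meridian λ₀ = 6×36 − 183 = 33°; Δλ = -1.6703°.
Transverse Mercator on WGS84 with k₀ = 0.9996 gives E = 335173.554 m, N = 6944696.676 m.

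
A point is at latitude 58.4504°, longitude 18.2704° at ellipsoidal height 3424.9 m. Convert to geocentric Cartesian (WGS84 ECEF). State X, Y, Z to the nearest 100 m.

WGS84: a = 6378137 m, e² = 0.006694380; N(φ) = a/√(1−e²sin²φ) = 6393697.789 m.
X = (N+h)·cosφ·cosλ = 3178467.086 m; Y = (N+h)·cosφ·sinλ = 1049356.146 m; Z = (N(1−e²)+h)·sinφ = 5415072.966 m.

X 3178500 m, Y 1049400 m, Z 5415100 m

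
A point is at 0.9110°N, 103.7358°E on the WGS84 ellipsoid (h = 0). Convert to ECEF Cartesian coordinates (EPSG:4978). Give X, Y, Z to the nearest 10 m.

WGS84: a = 6378137 m, e² = 0.006694380; N(φ) = a/√(1−e²sin²φ) = 6378142.397 m.
X = (N+h)·cosφ·cosλ = -1514267.553 m; Y = (N+h)·cosφ·sinλ = 6194950.416 m; Z = (N(1−e²)+h)·sinφ = 100729.006 m.

X -1514270 m, Y 6194950 m, Z 100730 m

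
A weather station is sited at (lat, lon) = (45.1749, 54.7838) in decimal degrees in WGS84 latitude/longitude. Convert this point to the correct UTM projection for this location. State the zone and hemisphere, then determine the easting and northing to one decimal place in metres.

Longitude 54.7838° lies in the 6° band [54°, 60°), giving zone 40; latitude is north of the equator, so 40N.
Zone 40 central meridian λ₀ = 6×40 − 183 = 57°; Δλ = -2.2162°.
Transverse Mercator on WGS84 with k₀ = 0.9996 gives E = 325861.966 m, N = 5004769.142 m.

Zone 40N: E 325862.0 m, N 5004769.1 m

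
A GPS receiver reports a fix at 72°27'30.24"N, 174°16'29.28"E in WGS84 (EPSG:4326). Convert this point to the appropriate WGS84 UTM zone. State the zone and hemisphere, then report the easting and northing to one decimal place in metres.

Longitude 174.2748° lies in the 6° band [174°, 180°), giving zone 60; latitude is north of the equator, so 60N.
Zone 60 central meridian λ₀ = 6×60 − 183 = 177°; Δλ = -2.7252°.
Transverse Mercator on WGS84 with k₀ = 0.9996 gives E = 408350.926 m, N = 8042143.076 m.

Zone 60N: E 408350.9 m, N 8042143.1 m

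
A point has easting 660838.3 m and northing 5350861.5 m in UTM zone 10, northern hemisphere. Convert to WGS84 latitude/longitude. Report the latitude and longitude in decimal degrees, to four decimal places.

lat 48.2905°, lon -120.8316°

Zone 10N: λ₀ = -123°, k₀ = 0.9996, false easting 500000 m.
Meridian distance M = (N − FN)/k₀ = 5353002.7 m.
Inverse transverse Mercator on WGS84 gives φ = 48.29050001°, λ = -120.83160064°.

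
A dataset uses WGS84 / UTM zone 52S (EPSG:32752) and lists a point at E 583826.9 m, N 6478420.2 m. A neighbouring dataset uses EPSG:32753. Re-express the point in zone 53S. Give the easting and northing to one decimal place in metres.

E 15743.4 m, N 6467345.9 m

UTM 52S → geographic: φ = -31.82680021°, λ = 129.88579962°.
UTM 53S (λ₀ = 135°) forward: E = 15743.364 m, N = 6467345.910 m.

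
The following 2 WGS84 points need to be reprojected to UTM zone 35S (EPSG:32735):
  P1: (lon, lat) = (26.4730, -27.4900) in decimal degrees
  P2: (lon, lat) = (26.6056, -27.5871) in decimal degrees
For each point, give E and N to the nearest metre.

UTM zone 35S: λ₀ = 27°, k₀ = 0.9996.
P1 (-27.4900°, 26.4730°) → (447941.705, 6959180.341) m.
P2 (-27.5871°, 26.6056°) → (461074.615, 6948473.265) m.

P1: E 447942 m, N 6959180 m; P2: E 461075 m, N 6948473 m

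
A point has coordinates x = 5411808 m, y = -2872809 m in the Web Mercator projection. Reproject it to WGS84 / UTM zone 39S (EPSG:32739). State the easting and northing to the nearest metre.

E 259249 m, N 7235582 m

Web Mercator inverse (R = 6378137 m) → φ = -24.97609729°, λ = 48.61509841°.
UTM 39S forward: E = 259248.690 m, N = 7235582.483 m.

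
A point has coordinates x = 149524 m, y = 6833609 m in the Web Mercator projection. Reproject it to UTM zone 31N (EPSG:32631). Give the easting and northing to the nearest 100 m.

E 386700 m, N 5782900 m

Web Mercator inverse (R = 6378137 m) → φ = 52.18480063°, λ = 1.34319695°.
UTM 31N forward: E = 386732.427 m, N = 5782886.487 m.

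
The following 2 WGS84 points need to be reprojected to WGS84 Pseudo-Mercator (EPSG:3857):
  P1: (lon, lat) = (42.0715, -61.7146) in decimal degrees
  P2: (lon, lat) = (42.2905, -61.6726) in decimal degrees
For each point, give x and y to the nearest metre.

P1: x 4683378 m, y -8791784 m; P2: x 4707757 m, y -8781925 m

Web Mercator: x = R·λ, y = R·ln tan(π/4+φ/2), R = 6378137 m.
P1 (-61.7146°, 42.0715°) → (4683377.957, -8791784.474) m.
P2 (-61.6726°, 42.2905°) → (4707756.925, -8781924.601) m.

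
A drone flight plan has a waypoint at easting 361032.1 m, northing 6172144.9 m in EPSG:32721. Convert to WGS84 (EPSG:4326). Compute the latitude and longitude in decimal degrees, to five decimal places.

Zone 21S: λ₀ = -57°, k₀ = 0.9996, false easting 500000 m, false northing 10000000 m.
Meridian distance M = (N − FN)/k₀ = -3829386.9 m.
Inverse transverse Mercator on WGS84 gives φ = -34.58309956°, λ = -58.51519982°.

lat -34.58310°, lon -58.51520°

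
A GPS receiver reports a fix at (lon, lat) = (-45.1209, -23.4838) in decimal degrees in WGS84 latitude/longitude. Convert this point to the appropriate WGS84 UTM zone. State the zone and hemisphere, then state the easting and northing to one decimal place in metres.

Longitude -45.1209° lies in the 6° band [-48°, -42°), giving zone 23; latitude is south of the equator, so 23S.
Zone 23 central meridian λ₀ = 6×23 − 183 = -45°; Δλ = -0.1209°.
Transverse Mercator on WGS84 with k₀ = 0.9996 gives E = 487654.574 m, N = 7402916.882 m.

Zone 23S: E 487654.6 m, N 7402916.9 m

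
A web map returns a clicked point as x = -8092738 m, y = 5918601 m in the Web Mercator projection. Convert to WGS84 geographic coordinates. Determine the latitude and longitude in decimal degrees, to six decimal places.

lat 46.855999°, lon -72.698302°

R = 6378137 m. λ = x/R = -72.69830236°.
φ = 2·arctan(exp(y/R)) − 90° = 2·arctan(2.52932) − 90° = 46.85599877°.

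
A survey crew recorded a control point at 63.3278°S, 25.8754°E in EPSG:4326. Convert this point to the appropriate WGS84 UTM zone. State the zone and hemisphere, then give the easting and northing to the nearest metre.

Longitude 25.8754° lies in the 6° band [24°, 30°), giving zone 35; latitude is south of the equator, so 35S.
Zone 35 central meridian λ₀ = 6×35 − 183 = 27°; Δλ = -1.1246°.
Transverse Mercator on WGS84 with k₀ = 0.9996 gives E = 443677.967 m, N = 2977393.469 m.

Zone 35S: E 443678 m, N 2977393 m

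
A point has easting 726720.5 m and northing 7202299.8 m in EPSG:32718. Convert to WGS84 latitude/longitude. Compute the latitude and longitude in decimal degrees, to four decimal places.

lat -25.2786°, lon -72.7485°

Zone 18S: λ₀ = -75°, k₀ = 0.9996, false easting 500000 m, false northing 10000000 m.
Meridian distance M = (N − FN)/k₀ = -2798819.7 m.
Inverse transverse Mercator on WGS84 gives φ = -25.27860026°, λ = -72.74850046°.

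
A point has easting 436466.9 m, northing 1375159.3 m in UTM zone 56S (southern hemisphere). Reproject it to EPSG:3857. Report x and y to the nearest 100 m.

x 16734700 m, y -14203000 m

Unproject from UTM 56S (λ₀ = 153°) → φ = -77.68659980°, λ = 150.33039934°.
Web Mercator (R = 6378137 m): x = 16734703.505 m, y = -14203006.338 m.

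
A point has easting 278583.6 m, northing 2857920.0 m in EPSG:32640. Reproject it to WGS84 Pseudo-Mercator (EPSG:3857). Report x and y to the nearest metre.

x 6099328 m, y 2977151 m

Unproject from UTM 40N (λ₀ = 57°) → φ = 25.82280037°, λ = 54.79120000°.
Web Mercator (R = 6378137 m): x = 6099328.484 m, y = 2977150.512 m.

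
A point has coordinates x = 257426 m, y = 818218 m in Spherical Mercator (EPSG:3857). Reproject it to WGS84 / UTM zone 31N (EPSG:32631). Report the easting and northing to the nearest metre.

Web Mercator inverse (R = 6378137 m) → φ = 7.33009960°, λ = 2.31249710°.
UTM 31N forward: E = 424117.440 m, N = 810298.579 m.

E 424117 m, N 810299 m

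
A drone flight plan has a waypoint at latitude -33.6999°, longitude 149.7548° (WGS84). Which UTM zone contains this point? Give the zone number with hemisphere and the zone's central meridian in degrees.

Zone 55S, central meridian 147°

UTM zone = ⌊(λ + 180)/6⌋ + 1; 149.7548° ∈ [144°, 150°) → zone 55.
Hemisphere: S (φ < 0).
Central meridian λ₀ = 6×55 − 183 = 147°.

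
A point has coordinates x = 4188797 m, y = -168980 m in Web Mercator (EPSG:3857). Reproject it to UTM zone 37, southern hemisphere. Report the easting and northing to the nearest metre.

Web Mercator inverse (R = 6378137 m) → φ = -1.51779562°, λ = 37.62860367°.
UTM 37S forward: E = 347436.461 m, N = 9832189.218 m.

E 347436 m, N 9832189 m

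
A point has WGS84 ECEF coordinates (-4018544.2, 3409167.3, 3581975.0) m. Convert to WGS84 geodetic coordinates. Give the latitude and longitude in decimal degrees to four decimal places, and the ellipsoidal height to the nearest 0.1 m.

lat 34.3836°, lon 139.6901°, h 587.6 m

λ = atan2(Y, X) = 139.69009944°; p = √(X²+Y²) = 5269831.0 m.
Bowring's method on WGS84 (a = 6378137 m, b = 6356752.314 m) gives φ = 34.38360011°, h = 587.596 m.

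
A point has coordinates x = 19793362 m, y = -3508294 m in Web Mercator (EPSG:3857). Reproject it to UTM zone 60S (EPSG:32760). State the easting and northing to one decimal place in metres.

E 577786.1 m, N 6676851.6 m

Web Mercator inverse (R = 6378137 m) → φ = -30.03690096°, λ = 177.80679609°.
UTM 60S forward: E = 577786.103 m, N = 6676851.563 m.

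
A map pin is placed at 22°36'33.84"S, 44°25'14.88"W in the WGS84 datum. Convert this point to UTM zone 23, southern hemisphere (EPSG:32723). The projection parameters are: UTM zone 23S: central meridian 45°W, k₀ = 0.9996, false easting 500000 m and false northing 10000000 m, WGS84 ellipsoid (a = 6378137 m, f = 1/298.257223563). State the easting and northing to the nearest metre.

Zone 23 central meridian λ₀ = 6×23 − 183 = -45°; Δλ = +0.5792°.
Transverse Mercator on WGS84 with k₀ = 0.9996 gives E = 559527.433 m, N = 7499602.808 m.

E 559527 m, N 7499603 m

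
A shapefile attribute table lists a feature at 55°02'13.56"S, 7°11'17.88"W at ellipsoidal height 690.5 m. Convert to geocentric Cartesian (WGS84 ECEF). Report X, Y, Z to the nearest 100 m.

WGS84: a = 6378137 m, e² = 0.006694380; N(φ) = a/√(1−e²sin²φ) = 6392523.802 m.
X = (N+h)·cosφ·cosλ = 3634810.318 m; Y = (N+h)·cosφ·sinλ = -458429.261 m; Z = (N(1−e²)+h)·sinφ = -5204317.246 m.

X 3634800 m, Y -458400 m, Z -5204300 m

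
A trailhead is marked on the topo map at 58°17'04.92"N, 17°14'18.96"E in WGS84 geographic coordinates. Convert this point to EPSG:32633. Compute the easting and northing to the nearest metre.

Zone 33 central meridian λ₀ = 6×33 − 183 = 15°; Δλ = +2.2386°.
Transverse Mercator on WGS84 with k₀ = 0.9996 gives E = 631255.063 m, N = 6462589.067 m.

E 631255 m, N 6462589 m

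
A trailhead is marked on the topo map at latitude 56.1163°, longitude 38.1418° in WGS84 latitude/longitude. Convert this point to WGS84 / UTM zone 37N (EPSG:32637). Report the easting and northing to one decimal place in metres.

Zone 37 central meridian λ₀ = 6×37 − 183 = 39°; Δλ = -0.8582°.
Transverse Mercator on WGS84 with k₀ = 0.9996 gives E = 446637.540 m, N = 6219355.367 m.

E 446637.5 m, N 6219355.4 m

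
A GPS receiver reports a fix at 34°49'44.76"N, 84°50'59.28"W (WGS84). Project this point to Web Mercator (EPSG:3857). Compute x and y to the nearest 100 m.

x -9445400 m, y 4140700 m

Web Mercator is spherical with R = a = 6378137 m.
x = R·λ = 6378137 × -1.480908380 = -9445436.530 m.
y = R·ln tan(π/4 + φ/2) = 6378137 × 0.649199085 = 4140680.702 m.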